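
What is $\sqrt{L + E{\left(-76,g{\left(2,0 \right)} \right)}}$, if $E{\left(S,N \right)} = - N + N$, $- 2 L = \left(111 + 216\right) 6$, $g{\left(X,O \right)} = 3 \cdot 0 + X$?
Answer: $3 i \sqrt{109} \approx 31.321 i$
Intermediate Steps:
$g{\left(X,O \right)} = X$ ($g{\left(X,O \right)} = 0 + X = X$)
$L = -981$ ($L = - \frac{\left(111 + 216\right) 6}{2} = - \frac{327 \cdot 6}{2} = \left(- \frac{1}{2}\right) 1962 = -981$)
$E{\left(S,N \right)} = 0$
$\sqrt{L + E{\left(-76,g{\left(2,0 \right)} \right)}} = \sqrt{-981 + 0} = \sqrt{-981} = 3 i \sqrt{109}$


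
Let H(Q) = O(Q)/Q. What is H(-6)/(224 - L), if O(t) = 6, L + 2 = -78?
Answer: -1/304 ≈ -0.0032895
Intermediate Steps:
L = -80 (L = -2 - 78 = -80)
H(Q) = 6/Q
H(-6)/(224 - L) = (6/(-6))/(224 - 1*(-80)) = (6*(-⅙))/(224 + 80) = -1/304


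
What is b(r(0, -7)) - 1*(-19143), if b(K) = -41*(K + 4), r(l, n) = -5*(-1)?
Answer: 18774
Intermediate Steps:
r(l, n) = 5
b(K) = -164 - 41*K (b(K) = -41*(4 + K) = -164 - 41*K)
b(r(0, -7)) - 1*(-19143) = (-164 - 41*5) - 1*(-19143) = (-164 - 205) + 19143 = -369 + 19143 = 18774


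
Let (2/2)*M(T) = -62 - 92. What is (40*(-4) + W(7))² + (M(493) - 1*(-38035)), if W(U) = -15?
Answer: 68506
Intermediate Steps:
M(T) = -154 (M(T) = -62 - 92 = -154)
(40*(-4) + W(7))² + (M(493) - 1*(-38035)) = (40*(-4) - 15)² + (-154 - 1*(-38035)) = (-160 - 15)² + (-154 + 38035) = (-175)² + 37881 = 30625 + 37881 = 68506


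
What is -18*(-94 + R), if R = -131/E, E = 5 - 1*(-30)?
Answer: 61578/35 ≈ 1759.4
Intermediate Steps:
E = 35 (E = 5 + 30 = 35)
R = -131/35 ≈ -3.7429
-18*(-94 + R) = -18*(-94 - 131/35) = -18*(-3421/35) = 61578/35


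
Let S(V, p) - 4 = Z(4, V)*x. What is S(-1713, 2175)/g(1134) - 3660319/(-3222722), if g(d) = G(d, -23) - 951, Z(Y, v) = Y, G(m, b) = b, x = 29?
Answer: 1589212033/1569465614 ≈ 1.0126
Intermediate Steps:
g(d) = -974 (g(d) = -23 - 951 = -974)
S(V, p) = 120 (S(V, p) = 4 + 4*29 = 4 + 116 = 120)
S(-1713, 2175)/g(1134) - 3660319/(-3222722) = 120/(-974) - 3660319/(-3222722) = 120*(-1/974) - 3660319*(-1/3222722) = -60/487 + 3660319/3222722 = 1589212033/1569465614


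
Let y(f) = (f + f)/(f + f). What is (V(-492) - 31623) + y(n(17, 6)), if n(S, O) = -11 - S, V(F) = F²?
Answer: 210442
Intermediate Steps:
y(f) = 1 (y(f) = (2*f)/((2*f)) = (2*f)*(1/(2*f)) = 1)
(V(-492) - 31623) + y(n(17, 6)) = ((-492)² - 31623) + 1 = (242064 - 31623) + 1 = 210441 + 1 = 210442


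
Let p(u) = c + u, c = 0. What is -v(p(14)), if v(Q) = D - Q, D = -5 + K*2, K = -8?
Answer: 35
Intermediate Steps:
D = -21 (D = -5 - 8*2 = -5 - 16 = -21)
p(u) = u (p(u) = 0 + u = u)
v(Q) = -21 - Q
-v(p(14)) = -(-21 - 1*14) = -(-21 - 14) = -1*(-35) = 35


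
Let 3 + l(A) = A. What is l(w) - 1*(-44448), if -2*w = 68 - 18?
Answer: 44420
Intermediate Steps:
w = -25 (w = -(68 - 18)/2 = -½*50 = -25)
l(A) = -3 + A
l(w) - 1*(-44448) = (-3 - 25) - 1*(-44448) = -28 + 44448 = 44420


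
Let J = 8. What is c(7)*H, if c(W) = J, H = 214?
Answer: 1712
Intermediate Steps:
c(W) = 8
c(7)*H = 8*214 = 1712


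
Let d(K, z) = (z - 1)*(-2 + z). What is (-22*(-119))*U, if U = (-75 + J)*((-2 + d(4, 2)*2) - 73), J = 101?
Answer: -5105100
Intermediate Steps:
d(K, z) = (-1 + z)*(-2 + z)
U = -1950 (U = (-75 + 101)*((-2 + (2 + 2² - 3*2)*2) - 73) = 26*((-2 + (2 + 4 - 6)*2) - 73) = 26*((-2 + 0*2) - 73) = 26*((-2 + 0) - 73) = 26*(-2 - 73) = 26*(-75) = -1950)
(-22*(-119))*U = -22*(-119)*(-1950) = 2618*(-1950) = -5105100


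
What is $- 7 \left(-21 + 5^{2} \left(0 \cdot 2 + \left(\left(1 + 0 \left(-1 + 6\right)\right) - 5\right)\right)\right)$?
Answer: $847$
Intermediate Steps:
$- 7 \left(-21 + 5^{2} \left(0 \cdot 2 + \left(\left(1 + 0 \left(-1 + 6\right)\right) - 5\right)\right)\right) = - 7 \left(-21 + 25 \left(0 + \left(\left(1 + 0 \cdot 5\right) - 5\right)\right)\right) = - 7 \left(-21 + 25 \left(0 + \left(\left(1 + 0\right) - 5\right)\right)\right) = - 7 \left(-21 + 25 \left(0 + \left(1 - 5\right)\right)\right) = - 7 \left(-21 + 25 \left(0 - 4\right)\right) = - 7 \left(-21 + 25 \left(-4\right)\right) = - 7 \left(-21 - 100\right) = \left(-7\right) \left(-121\right) = 847$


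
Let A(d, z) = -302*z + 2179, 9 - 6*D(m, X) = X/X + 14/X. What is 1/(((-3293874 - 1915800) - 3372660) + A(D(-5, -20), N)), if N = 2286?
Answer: -1/9270527 ≈ -1.0787e-7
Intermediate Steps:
D(m, X) = 4/3 - 7/(3*X) (D(m, X) = 3/2 - (X/X + 14/X)/6 = 3/2 - (1 + 14/X)/6 = 3/2 + (-⅙ - 7/(3*X)) = 4/3 - 7/(3*X))
A(d, z) = 2179 - 302*z
1/(((-3293874 - 1915800) - 3372660) + A(D(-5, -20), N)) = 1/(((-3293874 - 1915800) - 3372660) + (2179 - 302*2286)) = 1/((-5209674 - 3372660) + (2179 - 690372)) = 1/(-8582334 - 688193) = 1/(-9270527) = -1/9270527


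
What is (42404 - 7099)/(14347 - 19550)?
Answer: -35305/5203 ≈ -6.7855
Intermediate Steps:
(42404 - 7099)/(14347 - 19550) = 35305/(-5203) = 35305*(-1/5203) = -35305/5203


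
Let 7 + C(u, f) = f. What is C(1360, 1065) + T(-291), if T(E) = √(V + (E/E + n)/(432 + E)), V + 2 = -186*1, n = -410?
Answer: 1058 + I*√3795297/141 ≈ 1058.0 + 13.817*I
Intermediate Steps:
C(u, f) = -7 + f
V = -188 (V = -2 - 186*1 = -2 - 186 = -188)
T(E) = √(-188 - 409/(432 + E)) (T(E) = √(-188 + (E/E - 410)/(432 + E)) = √(-188 + (1 - 410)/(432 + E)) = √(-188 - 409/(432 + E)))
C(1360, 1065) + T(-291) = (-7 + 1065) + √((-81625 - 188*(-291))/(432 - 291)) = 1058 + √((-81625 + 54708)/141) = 1058 + √((1/141)*(-26917)) = 1058 + √(-26917/141) = 1058 + I*√3795297/141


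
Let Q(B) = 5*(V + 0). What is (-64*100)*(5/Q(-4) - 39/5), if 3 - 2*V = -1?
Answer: 46720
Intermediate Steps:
V = 2 (V = 3/2 - ½*(-1) = 3/2 + ½ = 2)
Q(B) = 10 (Q(B) = 5*(2 + 0) = 5*2 = 10)
(-64*100)*(5/Q(-4) - 39/5) = (-64*100)*(5/10 - 39/5) = -6400*(5*(⅒) - 39*⅕) = -6400*(½ - 39/5) = -6400*(-73/10) = 46720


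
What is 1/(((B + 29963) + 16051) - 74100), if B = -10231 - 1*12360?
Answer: -1/50677 ≈ -1.9733e-5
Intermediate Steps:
B = -22591 (B = -10231 - 12360 = -22591)
1/(((B + 29963) + 16051) - 74100) = 1/(((-22591 + 29963) + 16051) - 74100) = 1/((7372 + 16051) - 74100) = 1/(23423 - 74100) = 1/(-50677) = -1/50677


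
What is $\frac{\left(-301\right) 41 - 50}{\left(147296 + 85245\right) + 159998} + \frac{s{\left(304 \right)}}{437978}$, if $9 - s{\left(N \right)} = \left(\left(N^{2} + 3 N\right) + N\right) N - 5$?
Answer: $- \frac{5589350915422}{85961723071} \approx -65.021$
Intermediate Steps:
$s{\left(N \right)} = 14 - N \left(N^{2} + 4 N\right)$ ($s{\left(N \right)} = 9 - \left(\left(\left(N^{2} + 3 N\right) + N\right) N - 5\right) = 9 - \left(\left(N^{2} + 4 N\right) N - 5\right) = 9 - \left(N \left(N^{2} + 4 N\right) - 5\right) = 9 - \left(-5 + N \left(N^{2} + 4 N\right)\right) = 14 - N \left(N^{2} + 4 N\right)$)
$\frac{\left(-301\right) 41 - 50}{\left(147296 + 85245\right) + 159998} + \frac{s{\left(304 \right)}}{437978} = \frac{\left(-301\right) 41 - 50}{\left(147296 + 85245\right) + 159998} + \frac{14 - 304^{3} - 4 \cdot 304^{2}}{437978} = \frac{-12341 - 50}{232541 + 159998} + \left(14 - 28094464 - 369664\right) \frac{1}{437978} = - \frac{12391}{392539} + \left(14 - 28094464 - 369664\right) \frac{1}{437978} = \left(-12391\right) \frac{1}{392539} - \frac{14232057}{218989} = - \frac{12391}{392539} - \frac{14232057}{218989} = - \frac{5589350915422}{85961723071}$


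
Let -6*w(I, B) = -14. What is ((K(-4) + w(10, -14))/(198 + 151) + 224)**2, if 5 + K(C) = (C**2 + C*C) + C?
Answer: 55039036816/1096209 ≈ 50209.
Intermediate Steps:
w(I, B) = 7/3 (w(I, B) = -1/6*(-14) = 7/3)
K(C) = -5 + C + 2*C**2 (K(C) = -5 + ((C**2 + C*C) + C) = -5 + ((C**2 + C**2) + C) = -5 + (2*C**2 + C) = -5 + (C + 2*C**2) = -5 + C + 2*C**2)
((K(-4) + w(10, -14))/(198 + 151) + 224)**2 = (((-5 - 4 + 2*(-4)**2) + 7/3)/(198 + 151) + 224)**2 = (((-5 - 4 + 2*16) + 7/3)/349 + 224)**2 = (((-5 - 4 + 32) + 7/3)*(1/349) + 224)**2 = ((23 + 7/3)*(1/349) + 224)**2 = ((76/3)*(1/349) + 224)**2 = (76/1047 + 224)**2 = (234604/1047)**2 = 55039036816/1096209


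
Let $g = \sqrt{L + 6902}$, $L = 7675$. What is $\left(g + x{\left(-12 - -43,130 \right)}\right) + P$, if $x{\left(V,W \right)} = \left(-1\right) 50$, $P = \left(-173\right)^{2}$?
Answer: $29879 + \sqrt{14577} \approx 30000.0$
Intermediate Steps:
$P = 29929$
$x{\left(V,W \right)} = -50$
$g = \sqrt{14577}$ ($g = \sqrt{7675 + 6902} = \sqrt{14577} \approx 120.74$)
$\left(g + x{\left(-12 - -43,130 \right)}\right) + P = \left(\sqrt{14577} - 50\right) + 29929 = \left(-50 + \sqrt{14577}\right) + 29929 = 29879 + \sqrt{14577}$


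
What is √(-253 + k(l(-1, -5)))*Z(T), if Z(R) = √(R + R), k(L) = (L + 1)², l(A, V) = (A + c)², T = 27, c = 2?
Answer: 9*I*√166 ≈ 115.96*I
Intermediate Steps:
l(A, V) = (2 + A)² (l(A, V) = (A + 2)² = (2 + A)²)
k(L) = (1 + L)²
Z(R) = √2*√R (Z(R) = √(2*R) = √2*√R)
√(-253 + k(l(-1, -5)))*Z(T) = √(-253 + (1 + (2 - 1)²)²)*(√2*√27) = √(-253 + (1 + 1²)²)*(√2*(3*√3)) = √(-253 + (1 + 1)²)*(3*√6) = √(-253 + 2²)*(3*√6) = √(-253 + 4)*(3*√6) = √(-249)*(3*√6) = (I*√249)*(3*√6) = 9*I*√166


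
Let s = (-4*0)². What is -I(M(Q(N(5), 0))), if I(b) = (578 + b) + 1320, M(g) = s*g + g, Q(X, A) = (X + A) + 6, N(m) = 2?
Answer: -1906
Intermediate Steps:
s = 0 (s = 0² = 0)
Q(X, A) = 6 + A + X (Q(X, A) = (A + X) + 6 = 6 + A + X)
M(g) = g (M(g) = 0*g + g = 0 + g = g)
I(b) = 1898 + b
-I(M(Q(N(5), 0))) = -(1898 + (6 + 0 + 2)) = -(1898 + 8) = -1*1906 = -1906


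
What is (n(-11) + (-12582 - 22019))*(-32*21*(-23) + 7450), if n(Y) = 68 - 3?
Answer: -791081616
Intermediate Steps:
n(Y) = 65
(n(-11) + (-12582 - 22019))*(-32*21*(-23) + 7450) = (65 + (-12582 - 22019))*(-32*21*(-23) + 7450) = (65 - 34601)*(-672*(-23) + 7450) = -34536*(15456 + 7450) = -34536*22906 = -791081616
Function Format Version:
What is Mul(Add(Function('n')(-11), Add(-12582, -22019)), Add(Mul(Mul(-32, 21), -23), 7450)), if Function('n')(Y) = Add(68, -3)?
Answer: -791081616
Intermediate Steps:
Function('n')(Y) = 65
Mul(Add(Function('n')(-11), Add(-12582, -22019)), Add(Mul(Mul(-32, 21), -23), 7450)) = Mul(Add(65, Add(-12582, -22019)), Add(Mul(Mul(-32, 21), -23), 7450)) = Mul(Add(65, -34601), Add(Mul(-672, -23), 7450)) = Mul(-34536, Add(15456, 7450)) = Mul(-34536, 22906) = -791081616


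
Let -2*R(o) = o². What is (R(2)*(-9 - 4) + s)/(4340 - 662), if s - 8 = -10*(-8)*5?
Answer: 217/1839 ≈ 0.11800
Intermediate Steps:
R(o) = -o²/2
s = 408 (s = 8 - 10*(-8)*5 = 8 + 80*5 = 8 + 400 = 408)
(R(2)*(-9 - 4) + s)/(4340 - 662) = ((-½*2²)*(-9 - 4) + 408)/(4340 - 662) = (-½*4*(-13) + 408)/3678 = (-2*(-13) + 408)*(1/3678) = (26 + 408)*(1/3678) = 434*(1/3678) = 217/1839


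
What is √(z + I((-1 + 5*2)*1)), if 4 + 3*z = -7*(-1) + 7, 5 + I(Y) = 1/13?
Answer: I*√2418/39 ≈ 1.2609*I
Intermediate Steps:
I(Y) = -64/13 (I(Y) = -5 + 1/13 = -64/13)
z = 10/3 (z = -4/3 + (-7*(-1) + 7)/3 = -4/3 + (7 + 7)/3 = -4/3 + (⅓)*14 = -4/3 + 14/3 = 10/3 ≈ 3.3333)
√(z + I((-1 + 5*2)*1)) = √(10/3 - 64/13) = √(-62/39) = I*√2418/39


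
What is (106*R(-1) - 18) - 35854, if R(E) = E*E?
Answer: -35766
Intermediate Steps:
R(E) = E²
(106*R(-1) - 18) - 35854 = (106*(-1)² - 18) - 35854 = (106*1 - 18) - 35854 = (106 - 18) - 35854 = 88 - 35854 = -35766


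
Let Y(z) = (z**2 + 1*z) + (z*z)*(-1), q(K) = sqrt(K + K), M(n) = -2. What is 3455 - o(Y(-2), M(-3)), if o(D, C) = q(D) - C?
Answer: 3453 - 2*I ≈ 3453.0 - 2.0*I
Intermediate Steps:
q(K) = sqrt(2)*sqrt(K) (q(K) = sqrt(2*K) = sqrt(2)*sqrt(K))
Y(z) = z (Y(z) = (z**2 + z) + z**2*(-1) = (z + z**2) - z**2 = z)
o(D, C) = -C + sqrt(2)*sqrt(D) (o(D, C) = sqrt(2)*sqrt(D) - C = -C + sqrt(2)*sqrt(D))
3455 - o(Y(-2), M(-3)) = 3455 - (-1*(-2) + sqrt(2)*sqrt(-2)) = 3455 - (2 + sqrt(2)*(I*sqrt(2))) = 3455 - (2 + 2*I) = 3455 + (-2 - 2*I) = 3453 - 2*I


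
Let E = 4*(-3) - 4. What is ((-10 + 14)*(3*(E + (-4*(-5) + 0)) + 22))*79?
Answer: 10744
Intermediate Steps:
E = -16 (E = -12 - 4 = -16)
((-10 + 14)*(3*(E + (-4*(-5) + 0)) + 22))*79 = ((-10 + 14)*(3*(-16 + (-4*(-5) + 0)) + 22))*79 = (4*(3*(-16 + (20 + 0)) + 22))*79 = (4*(3*(-16 + 20) + 22))*79 = (4*(3*4 + 22))*79 = (4*(12 + 22))*79 = (4*34)*79 = 136*79 = 10744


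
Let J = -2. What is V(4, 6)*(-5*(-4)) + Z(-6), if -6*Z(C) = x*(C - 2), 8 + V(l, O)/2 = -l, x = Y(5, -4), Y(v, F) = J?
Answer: -1448/3 ≈ -482.67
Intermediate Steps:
Y(v, F) = -2
x = -2
V(l, O) = -16 - 2*l (V(l, O) = -16 + 2*(-l) = -16 - 2*l)
Z(C) = -⅔ + C/3 (Z(C) = -(-1)*(C - 2)/3 = -(-1)*(-2 + C)/3 = -(4 - 2*C)/6 = -⅔ + C/3)
V(4, 6)*(-5*(-4)) + Z(-6) = (-16 - 2*4)*(-5*(-4)) + (-⅔ + (⅓)*(-6)) = (-16 - 8)*20 + (-⅔ - 2) = -24*20 - 8/3 = -480 - 8/3 = -1448/3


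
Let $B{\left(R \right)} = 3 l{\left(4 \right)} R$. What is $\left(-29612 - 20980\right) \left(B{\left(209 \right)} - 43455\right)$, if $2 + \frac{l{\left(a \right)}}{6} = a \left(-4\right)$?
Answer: $5624363232$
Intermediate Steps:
$l{\left(a \right)} = -12 - 24 a$ ($l{\left(a \right)} = -12 + 6 a \left(-4\right) = -12 + 6 \left(- 4 a\right) = -12 - 24 a$)
$B{\left(R \right)} = - 324 R$ ($B{\left(R \right)} = 3 \left(-12 - 96\right) R = 3 \left(-108\right) R = - 324 R$)
$\left(-29612 - 20980\right) \left(B{\left(209 \right)} - 43455\right) = \left(-29612 - 20980\right) \left(\left(-324\right) 209 - 43455\right) = - 50592 \left(-67716 - 43455\right) = \left(-50592\right) \left(-111171\right) = 5624363232$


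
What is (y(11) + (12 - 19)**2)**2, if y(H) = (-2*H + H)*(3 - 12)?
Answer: 21904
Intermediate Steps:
y(H) = 9*H (y(H) = -H*(-9) = 9*H)
(y(11) + (12 - 19)**2)**2 = (9*11 + (12 - 19)**2)**2 = (99 + (-7)**2)**2 = (99 + 49)**2 = 148**2 = 21904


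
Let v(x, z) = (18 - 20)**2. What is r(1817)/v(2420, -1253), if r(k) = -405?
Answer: -405/4 ≈ -101.25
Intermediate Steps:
v(x, z) = 4 (v(x, z) = (-2)**2 = 4)
r(1817)/v(2420, -1253) = -405/4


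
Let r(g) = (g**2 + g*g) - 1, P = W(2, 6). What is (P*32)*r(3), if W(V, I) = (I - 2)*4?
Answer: 8704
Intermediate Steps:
W(V, I) = -8 + 4*I (W(V, I) = (-2 + I)*4 = -8 + 4*I)
P = 16 (P = -8 + 4*6 = -8 + 24 = 16)
r(g) = -1 + 2*g**2 (r(g) = (g**2 + g**2) - 1 = 2*g**2 - 1 = -1 + 2*g**2)
(P*32)*r(3) = (16*32)*(-1 + 2*3**2) = 512*(-1 + 2*9) = 512*(-1 + 18) = 512*17 = 8704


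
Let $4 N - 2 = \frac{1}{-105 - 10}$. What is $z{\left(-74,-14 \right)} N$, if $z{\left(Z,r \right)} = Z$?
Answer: $- \frac{8473}{230} \approx -36.839$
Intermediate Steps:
$N = \frac{229}{460}$ ($N = \frac{1}{2} + \frac{1}{4 \left(-105 - 10\right)} = \frac{1}{2} + \frac{1}{4 \left(-115\right)} = \frac{1}{2} + \frac{1}{4} \left(- \frac{1}{115}\right) = \frac{1}{2} - \frac{1}{460} = \frac{229}{460} \approx 0.49783$)
$z{\left(-74,-14 \right)} N = \left(-74\right) \frac{229}{460} = - \frac{8473}{230}$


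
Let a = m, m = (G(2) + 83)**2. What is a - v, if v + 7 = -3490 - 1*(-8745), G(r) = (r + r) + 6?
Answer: 3401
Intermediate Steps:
G(r) = 6 + 2*r (G(r) = 2*r + 6 = 6 + 2*r)
m = 8649 (m = ((6 + 2*2) + 83)**2 = ((6 + 4) + 83)**2 = (10 + 83)**2 = 93**2 = 8649)
a = 8649
v = 5248 (v = -7 + (-3490 - 1*(-8745)) = -7 + (-3490 + 8745) = -7 + 5255 = 5248)
a - v = 8649 - 1*5248 = 8649 - 5248 = 3401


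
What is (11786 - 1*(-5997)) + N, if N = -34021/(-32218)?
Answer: 572966715/32218 ≈ 17784.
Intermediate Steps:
N = 34021/32218 (N = -34021*(-1/32218) = 34021/32218 ≈ 1.0560)
(11786 - 1*(-5997)) + N = (11786 - 1*(-5997)) + 34021/32218 = (11786 + 5997) + 34021/32218 = 17783 + 34021/32218 = 572966715/32218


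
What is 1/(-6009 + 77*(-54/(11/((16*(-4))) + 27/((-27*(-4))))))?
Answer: -5/296157 ≈ -1.6883e-5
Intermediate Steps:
1/(-6009 + 77*(-54/(11/((16*(-4))) + 27/((-27*(-4)))))) = 1/(-6009 + 77*(-54/(11/(-64) + 27/108))) = 1/(-6009 + 77*(-54/(11*(-1/64) + 27*(1/108)))) = 1/(-6009 + 77*(-54/(-11/64 + ¼))) = 1/(-6009 + 77*(-54/5/64)) = 1/(-6009 + 77*(-54*64/5)) = 1/(-6009 + 77*(-3456/5)) = 1/(-6009 - 266112/5) = 1/(-296157/5) = -5/296157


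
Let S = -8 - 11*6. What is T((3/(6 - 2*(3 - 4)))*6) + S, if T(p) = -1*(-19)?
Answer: -55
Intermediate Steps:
T(p) = 19
S = -74 (S = -8 - 66 = -74)
T((3/(6 - 2*(3 - 4)))*6) + S = 19 - 74 = -55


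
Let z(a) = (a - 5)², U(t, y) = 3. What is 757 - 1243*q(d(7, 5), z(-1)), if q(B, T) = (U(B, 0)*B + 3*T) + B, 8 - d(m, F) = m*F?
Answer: 757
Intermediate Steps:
z(a) = (-5 + a)²
d(m, F) = 8 - F*m (d(m, F) = 8 - m*F = 8 - F*m)
q(B, T) = 3*T + 4*B (q(B, T) = (3*B + 3*T) + B = 3*T + 4*B)
757 - 1243*q(d(7, 5), z(-1)) = 757 - 1243*(3*(-5 - 1)² + 4*(8 - 1*5*7)) = 757 - 1243*(3*(-6)² + 4*(8 - 35)) = 757 - 1243*(3*36 + 4*(-27)) = 757 - 1243*(108 - 108) = 757 - 1243*0 = 757 + 0 = 757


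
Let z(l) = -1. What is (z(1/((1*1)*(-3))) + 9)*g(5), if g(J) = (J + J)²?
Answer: 800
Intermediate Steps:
g(J) = 4*J² (g(J) = (2*J)² = 4*J²)
(z(1/((1*1)*(-3))) + 9)*g(5) = (-1 + 9)*(4*5²) = 8*(4*25) = 8*100 = 800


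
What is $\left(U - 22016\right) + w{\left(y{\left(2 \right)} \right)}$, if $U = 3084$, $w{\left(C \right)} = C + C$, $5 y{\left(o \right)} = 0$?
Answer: $-18932$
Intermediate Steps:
$y{\left(o \right)} = 0$ ($y{\left(o \right)} = \frac{1}{5} \cdot 0 = 0$)
$w{\left(C \right)} = 2 C$
$\left(U - 22016\right) + w{\left(y{\left(2 \right)} \right)} = \left(3084 - 22016\right) + 2 \cdot 0 = -18932 + 0 = -18932$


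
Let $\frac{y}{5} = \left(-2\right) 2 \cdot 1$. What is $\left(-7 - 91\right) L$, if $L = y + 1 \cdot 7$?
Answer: $1274$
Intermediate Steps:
$y = -20$ ($y = 5 \left(-2\right) 2 \cdot 1 = 5 \left(\left(-4\right) 1\right) = 5 \left(-4\right) = -20$)
$L = -13$ ($L = -20 + 1 \cdot 7 = -20 + 7 = -13$)
$\left(-7 - 91\right) L = \left(-7 - 91\right) \left(-13\right) = \left(-98\right) \left(-13\right) = 1274$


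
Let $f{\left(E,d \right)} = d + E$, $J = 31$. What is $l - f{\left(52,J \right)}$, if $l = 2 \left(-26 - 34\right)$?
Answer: $-203$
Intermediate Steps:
$l = -120$ ($l = 2 \left(-60\right) = -120$)
$f{\left(E,d \right)} = E + d$
$l - f{\left(52,J \right)} = -120 - \left(52 + 31\right) = -120 - 83 = -203$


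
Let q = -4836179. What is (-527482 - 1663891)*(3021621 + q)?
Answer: 3976373408134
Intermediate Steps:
(-527482 - 1663891)*(3021621 + q) = (-527482 - 1663891)*(3021621 - 4836179) = -2191373*(-1814558) = 3976373408134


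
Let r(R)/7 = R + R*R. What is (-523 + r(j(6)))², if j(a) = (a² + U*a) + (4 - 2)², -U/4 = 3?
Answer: 41229241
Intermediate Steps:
U = -12 (U = -4*3 = -12)
j(a) = 4 + a² - 12*a (j(a) = (a² - 12*a) + (4 - 2)² = (a² - 12*a) + 2² = (a² - 12*a) + 4 = 4 + a² - 12*a)
r(R) = 7*R + 7*R² (r(R) = 7*(R + R*R) = 7*(R + R²) = 7*R + 7*R²)
(-523 + r(j(6)))² = (-523 + 7*(4 + 6² - 12*6)*(1 + (4 + 6² - 12*6)))² = (-523 + 7*(4 + 36 - 72)*(1 + (4 + 36 - 72)))² = (-523 + 7*(-32)*(1 - 32))² = (-523 + 7*(-32)*(-31))² = (-523 + 6944)² = 6421² = 41229241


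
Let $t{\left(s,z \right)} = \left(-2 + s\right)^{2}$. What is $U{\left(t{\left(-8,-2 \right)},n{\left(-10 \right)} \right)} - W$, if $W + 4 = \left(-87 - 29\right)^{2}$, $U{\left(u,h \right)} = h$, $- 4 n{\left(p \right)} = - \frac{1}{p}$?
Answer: $- \frac{538081}{40} \approx -13452.0$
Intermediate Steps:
$n{\left(p \right)} = \frac{1}{4 p}$ ($n{\left(p \right)} = - \frac{\left(-1\right) \frac{1}{p}}{4} = \frac{1}{4 p}$)
$W = 13452$ ($W = -4 + \left(-87 - 29\right)^{2} = -4 + \left(-116\right)^{2} = -4 + 13456 = 13452$)
$U{\left(t{\left(-8,-2 \right)},n{\left(-10 \right)} \right)} - W = \frac{1}{4 \left(-10\right)} - 13452 = \frac{1}{4} \left(- \frac{1}{10}\right) - 13452 = - \frac{1}{40} - 13452 = - \frac{538081}{40}$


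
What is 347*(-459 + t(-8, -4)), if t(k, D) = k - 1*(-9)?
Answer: -158926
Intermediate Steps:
t(k, D) = 9 + k (t(k, D) = k + 9 = 9 + k)
347*(-459 + t(-8, -4)) = 347*(-459 + (9 - 8)) = 347*(-459 + 1) = 347*(-458) = -158926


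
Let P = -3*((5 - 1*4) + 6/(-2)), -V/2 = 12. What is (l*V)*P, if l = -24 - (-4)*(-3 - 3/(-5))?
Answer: 24192/5 ≈ 4838.4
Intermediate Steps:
V = -24 (V = -2*12 = -24)
l = -168/5 (l = -24 - (-4)*(-3 - 3*(-⅕)) = -24 - (-4)*(-3 + ⅗) = -24 - (-4)*(-12)/5 = -24 - 1*48/5 = -24 - 48/5 = -168/5 ≈ -33.600)
P = 6 (P = -3*((5 - 4) + 6*(-½)) = -3*(1 - 3) = -3*(-2) = 6)
(l*V)*P = -168/5*(-24)*6 = (4032/5)*6 = 24192/5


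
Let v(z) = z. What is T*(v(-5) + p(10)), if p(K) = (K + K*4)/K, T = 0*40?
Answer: 0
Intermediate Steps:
T = 0
p(K) = 5 (p(K) = (K + 4*K)/K = (5*K)/K = 5)
T*(v(-5) + p(10)) = 0*(-5 + 5) = 0*0 = 0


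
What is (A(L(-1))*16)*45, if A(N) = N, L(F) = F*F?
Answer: 720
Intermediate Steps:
L(F) = F²
(A(L(-1))*16)*45 = ((-1)²*16)*45 = (1*16)*45 = 16*45 = 720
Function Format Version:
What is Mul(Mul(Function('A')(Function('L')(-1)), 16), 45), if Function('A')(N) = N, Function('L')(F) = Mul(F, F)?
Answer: 720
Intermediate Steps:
Function('L')(F) = Pow(F, 2)
Mul(Mul(Function('A')(Function('L')(-1)), 16), 45) = Mul(Mul(Pow(-1, 2), 16), 45) = Mul(Mul(1, 16), 45) = Mul(16, 45) = 720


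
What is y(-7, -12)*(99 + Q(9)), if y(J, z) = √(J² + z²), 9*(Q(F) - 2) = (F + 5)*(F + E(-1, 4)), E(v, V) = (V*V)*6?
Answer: 793*√193/3 ≈ 3672.2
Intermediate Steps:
E(v, V) = 6*V² (E(v, V) = V²*6 = 6*V²)
Q(F) = 2 + (5 + F)*(96 + F)/9 (Q(F) = 2 + ((F + 5)*(F + 6*4²))/9 = 2 + ((5 + F)*(F + 6*16))/9 = 2 + ((5 + F)*(F + 96))/9 = 2 + ((5 + F)*(96 + F))/9 = 2 + (5 + F)*(96 + F)/9)
y(-7, -12)*(99 + Q(9)) = √((-7)² + (-12)²)*(99 + (166/3 + (⅑)*9² + (101/9)*9)) = √(49 + 144)*(99 + (166/3 + (⅑)*81 + 101)) = √193*(99 + (166/3 + 9 + 101)) = √193*(99 + 496/3) = √193*(793/3) = 793*√193/3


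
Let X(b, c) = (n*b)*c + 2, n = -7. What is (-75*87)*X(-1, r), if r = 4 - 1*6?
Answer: 78300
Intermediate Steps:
r = -2 (r = 4 - 6 = -2)
X(b, c) = 2 - 7*b*c (X(b, c) = (-7*b)*c + 2 = -7*b*c + 2 = 2 - 7*b*c)
(-75*87)*X(-1, r) = (-75*87)*(2 - 7*(-1)*(-2)) = -6525*(2 - 14) = -6525*(-12) = 78300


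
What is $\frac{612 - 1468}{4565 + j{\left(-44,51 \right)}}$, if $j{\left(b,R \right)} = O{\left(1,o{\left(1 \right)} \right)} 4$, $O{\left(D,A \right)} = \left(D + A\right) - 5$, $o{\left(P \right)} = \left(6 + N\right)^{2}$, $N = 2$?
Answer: $- \frac{856}{4805} \approx -0.17815$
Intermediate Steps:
$o{\left(P \right)} = 64$ ($o{\left(P \right)} = \left(6 + 2\right)^{2} = 8^{2} = 64$)
$O{\left(D,A \right)} = -5 + A + D$ ($O{\left(D,A \right)} = \left(A + D\right) - 5 = -5 + A + D$)
$j{\left(b,R \right)} = 240$ ($j{\left(b,R \right)} = \left(-5 + 64 + 1\right) 4 = 60 \cdot 4 = 240$)
$\frac{612 - 1468}{4565 + j{\left(-44,51 \right)}} = \frac{612 - 1468}{4565 + 240} = - \frac{856}{4805}$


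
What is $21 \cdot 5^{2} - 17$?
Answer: $508$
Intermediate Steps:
$21 \cdot 5^{2} - 17 = 21 \cdot 25 - 17 = 525 - 17 = 508$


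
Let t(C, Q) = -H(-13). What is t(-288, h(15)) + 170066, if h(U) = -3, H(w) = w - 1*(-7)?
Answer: 170072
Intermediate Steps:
H(w) = 7 + w (H(w) = w + 7 = 7 + w)
t(C, Q) = 6 (t(C, Q) = -(7 - 13) = -1*(-6) = 6)
t(-288, h(15)) + 170066 = 6 + 170066 = 170072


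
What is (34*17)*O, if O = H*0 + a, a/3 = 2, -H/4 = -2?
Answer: 3468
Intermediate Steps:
H = 8 (H = -4*(-2) = 8)
a = 6 (a = 3*2 = 6)
O = 6 (O = 8*0 + 6 = 0 + 6 = 6)
(34*17)*O = (34*17)*6 = 578*6 = 3468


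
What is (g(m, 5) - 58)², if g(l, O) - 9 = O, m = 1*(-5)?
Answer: 1936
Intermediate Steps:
m = -5
g(l, O) = 9 + O
(g(m, 5) - 58)² = ((9 + 5) - 58)² = (14 - 58)² = (-44)² = 1936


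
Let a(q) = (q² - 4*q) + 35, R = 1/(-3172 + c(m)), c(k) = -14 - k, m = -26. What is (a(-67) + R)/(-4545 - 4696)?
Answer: -15142719/29201560 ≈ -0.51856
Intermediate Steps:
R = -1/3160 (R = 1/(-3172 + (-14 - 1*(-26))) = 1/(-3172 + (-14 + 26)) = 1/(-3172 + 12) = 1/(-3160) = -1/3160 ≈ -0.00031646)
a(q) = 35 + q² - 4*q
(a(-67) + R)/(-4545 - 4696) = ((35 + (-67)² - 4*(-67)) - 1/3160)/(-4545 - 4696) = ((35 + 4489 + 268) - 1/3160)/(-9241) = (4792 - 1/3160)*(-1/9241) = (15142719/3160)*(-1/9241) = -15142719/29201560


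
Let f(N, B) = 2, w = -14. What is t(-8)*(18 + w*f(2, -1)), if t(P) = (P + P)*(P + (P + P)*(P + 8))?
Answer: -1280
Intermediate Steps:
t(P) = 2*P*(P + 2*P*(8 + P)) (t(P) = (2*P)*(P + (2*P)*(8 + P)) = (2*P)*(P + 2*P*(8 + P)) = 2*P*(P + 2*P*(8 + P)))
t(-8)*(18 + w*f(2, -1)) = ((-8)²*(34 + 4*(-8)))*(18 - 14*2) = (64*(34 - 32))*(18 - 28) = (64*2)*(-10) = 128*(-10) = -1280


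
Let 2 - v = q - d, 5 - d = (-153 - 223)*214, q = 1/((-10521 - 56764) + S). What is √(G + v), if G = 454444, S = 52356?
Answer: 2*√29804800642861/14929 ≈ 731.38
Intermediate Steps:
q = -1/14929 (q = 1/((-10521 - 56764) + 52356) = 1/(-67285 + 52356) = 1/(-14929) = -1/14929 ≈ -6.6984e-5)
d = 80469 (d = 5 - (-153 - 223)*214 = 5 - (-376)*214 = 5 - 1*(-80464) = 5 + 80464 = 80469)
v = 1201351560/14929 (v = 2 - (-1/14929 - 1*80469) = 2 - (-1/14929 - 80469) = 2 - 1*(-1201321702/14929) = 2 + 1201321702/14929 = 1201351560/14929 ≈ 80471.)
√(G + v) = √(454444 + 1201351560/14929) = √(7985746036/14929) = 2*√29804800642861/14929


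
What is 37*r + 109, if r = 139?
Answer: 5252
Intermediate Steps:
37*r + 109 = 37*139 + 109 = 5143 + 109 = 5252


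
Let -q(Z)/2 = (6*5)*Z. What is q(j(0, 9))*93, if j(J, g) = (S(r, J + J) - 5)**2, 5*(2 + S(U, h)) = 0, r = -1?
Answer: -273420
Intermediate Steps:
S(U, h) = -2 (S(U, h) = -2 + (1/5)*0 = -2 + 0 = -2)
j(J, g) = 49 (j(J, g) = (-2 - 5)**2 = (-7)**2 = 49)
q(Z) = -60*Z (q(Z) = -2*6*5*Z = -60*Z)
q(j(0, 9))*93 = -60*49*93 = -2940*93 = -273420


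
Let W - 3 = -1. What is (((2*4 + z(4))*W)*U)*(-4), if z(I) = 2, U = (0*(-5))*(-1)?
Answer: 0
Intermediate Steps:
W = 2 (W = 3 - 1 = 2)
U = 0 (U = 0*(-1) = 0)
(((2*4 + z(4))*W)*U)*(-4) = (((2*4 + 2)*2)*0)*(-4) = (((8 + 2)*2)*0)*(-4) = ((10*2)*0)*(-4) = (20*0)*(-4) = 0*(-4) = 0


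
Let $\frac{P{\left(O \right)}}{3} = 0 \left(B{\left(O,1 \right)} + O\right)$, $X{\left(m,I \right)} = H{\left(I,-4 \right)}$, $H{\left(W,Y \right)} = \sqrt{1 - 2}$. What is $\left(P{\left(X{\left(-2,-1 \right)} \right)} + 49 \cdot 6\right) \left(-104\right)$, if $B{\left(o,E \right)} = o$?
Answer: $-30576$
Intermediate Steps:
$H{\left(W,Y \right)} = i$ ($H{\left(W,Y \right)} = \sqrt{-1} = i$)
$X{\left(m,I \right)} = i$
$P{\left(O \right)} = 0$ ($P{\left(O \right)} = 3 \cdot 0 \left(O + O\right) = 3 \cdot 0 \cdot 2 O = 3 \cdot 0 = 0$)
$\left(P{\left(X{\left(-2,-1 \right)} \right)} + 49 \cdot 6\right) \left(-104\right) = \left(0 + 49 \cdot 6\right) \left(-104\right) = \left(0 + 294\right) \left(-104\right) = 294 \left(-104\right) = -30576$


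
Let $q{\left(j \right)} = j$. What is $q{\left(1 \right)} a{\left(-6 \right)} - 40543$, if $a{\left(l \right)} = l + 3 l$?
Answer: $-40567$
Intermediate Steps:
$a{\left(l \right)} = 4 l$
$q{\left(1 \right)} a{\left(-6 \right)} - 40543 = 1 \cdot 4 \left(-6\right) - 40543 = 1 \left(-24\right) - 40543 = -24 - 40543 = -40567$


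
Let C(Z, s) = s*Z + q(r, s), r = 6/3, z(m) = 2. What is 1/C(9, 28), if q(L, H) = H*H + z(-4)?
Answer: 1/1038 ≈ 0.00096339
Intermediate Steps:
r = 2 (r = 6*(1/3) = 2)
q(L, H) = 2 + H**2 (q(L, H) = H*H + 2 = H**2 + 2 = 2 + H**2)
C(Z, s) = 2 + s**2 + Z*s (C(Z, s) = s*Z + (2 + s**2) = Z*s + (2 + s**2) = 2 + s**2 + Z*s)
1/C(9, 28) = 1/(2 + 28**2 + 9*28) = 1/(2 + 784 + 252) = 1/1038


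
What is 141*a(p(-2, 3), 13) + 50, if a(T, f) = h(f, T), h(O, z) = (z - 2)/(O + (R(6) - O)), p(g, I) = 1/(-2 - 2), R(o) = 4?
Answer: -469/16 ≈ -29.313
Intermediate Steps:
p(g, I) = -1/4 (p(g, I) = 1/(-4) = -1/4)
h(O, z) = -1/2 + z/4 (h(O, z) = (z - 2)/(O + (4 - O)) = (-2 + z)/4 = (-2 + z)*(1/4) = -1/2 + z/4)
a(T, f) = -1/2 + T/4
141*a(p(-2, 3), 13) + 50 = 141*(-1/2 + (1/4)*(-1/4)) + 50 = 141*(-1/2 - 1/16) + 50 = 141*(-9/16) + 50 = -1269/16 + 50 = -469/16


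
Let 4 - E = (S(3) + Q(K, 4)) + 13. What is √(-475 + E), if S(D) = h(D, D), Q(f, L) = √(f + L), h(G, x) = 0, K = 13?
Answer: √(-484 - √17) ≈ 22.094*I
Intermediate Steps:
Q(f, L) = √(L + f)
S(D) = 0
E = -9 - √17 (E = 4 - ((0 + √(4 + 13)) + 13) = 4 - ((0 + √17) + 13) = 4 - (√17 + 13) = 4 - (13 + √17) = 4 + (-13 - √17) = -9 - √17 ≈ -13.123)
√(-475 + E) = √(-475 + (-9 - √17)) = √(-484 - √17)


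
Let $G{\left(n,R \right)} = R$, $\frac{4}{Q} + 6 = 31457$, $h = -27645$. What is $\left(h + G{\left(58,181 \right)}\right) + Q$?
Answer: $- \frac{863770260}{31451} \approx -27464.0$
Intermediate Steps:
$Q = \frac{4}{31451}$ ($Q = \frac{4}{-6 + 31457} = \frac{4}{31451} \approx 0.00012718$)
$\left(h + G{\left(58,181 \right)}\right) + Q = \left(-27645 + 181\right) + \frac{4}{31451} = -27464 + \frac{4}{31451} = - \frac{863770260}{31451}$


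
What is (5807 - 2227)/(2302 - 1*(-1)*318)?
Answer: 179/131 ≈ 1.3664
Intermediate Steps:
(5807 - 2227)/(2302 - 1*(-1)*318) = 3580/(2302 + 1*318) = 3580/(2302 + 318) = 3580/2620 = 3580*(1/2620) = 179/131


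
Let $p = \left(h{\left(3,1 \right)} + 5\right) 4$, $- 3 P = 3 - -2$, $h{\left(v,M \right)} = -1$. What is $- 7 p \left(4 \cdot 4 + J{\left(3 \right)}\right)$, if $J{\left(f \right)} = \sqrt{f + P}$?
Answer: $-1792 - \frac{224 \sqrt{3}}{3} \approx -1921.3$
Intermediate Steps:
$P = - \frac{5}{3}$ ($P = - \frac{3 - -2}{3} = - \frac{3 + 2}{3} = \left(- \frac{1}{3}\right) 5 = - \frac{5}{3} \approx -1.6667$)
$J{\left(f \right)} = \sqrt{- \frac{5}{3} + f}$ ($J{\left(f \right)} = \sqrt{f - \frac{5}{3}} = \sqrt{- \frac{5}{3} + f}$)
$p = 16$ ($p = \left(-1 + 5\right) 4 = 4 \cdot 4 = 16$)
$- 7 p \left(4 \cdot 4 + J{\left(3 \right)}\right) = \left(-7\right) 16 \left(4 \cdot 4 + \frac{\sqrt{-15 + 9 \cdot 3}}{3}\right) = - 112 \left(16 + \frac{\sqrt{-15 + 27}}{3}\right) = - 112 \left(16 + \frac{\sqrt{12}}{3}\right) = - 112 \left(16 + \frac{2 \sqrt{3}}{3}\right) = -1792 - \frac{224 \sqrt{3}}{3}$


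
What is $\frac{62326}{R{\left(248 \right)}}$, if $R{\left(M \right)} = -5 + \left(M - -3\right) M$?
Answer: $\frac{62326}{62243} \approx 1.0013$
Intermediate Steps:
$R{\left(M \right)} = -5 + M \left(3 + M\right)$ ($R{\left(M \right)} = -5 + \left(M + 3\right) M = -5 + \left(3 + M\right) M = -5 + M \left(3 + M\right)$)
$\frac{62326}{R{\left(248 \right)}} = \frac{62326}{-5 + 248^{2} + 3 \cdot 248} = \frac{62326}{-5 + 61504 + 744} = \frac{62326}{62243}$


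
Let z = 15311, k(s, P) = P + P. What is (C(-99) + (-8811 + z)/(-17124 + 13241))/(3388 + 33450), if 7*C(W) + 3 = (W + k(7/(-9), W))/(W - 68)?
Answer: -4195316/83608022113 ≈ -5.0178e-5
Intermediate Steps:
k(s, P) = 2*P
C(W) = -3/7 + 3*W/(7*(-68 + W)) (C(W) = -3/7 + ((W + 2*W)/(W - 68))/7 = -3/7 + ((3*W)/(-68 + W))/7 = -3/7 + (3*W/(-68 + W))/7 = -3/7 + 3*W/(7*(-68 + W)))
(C(-99) + (-8811 + z)/(-17124 + 13241))/(3388 + 33450) = (204/(7*(-68 - 99)) + (-8811 + 15311)/(-17124 + 13241))/(3388 + 33450) = ((204/7)/(-167) + 6500/(-3883))/36838 = ((204/7)*(-1/167) + 6500*(-1/3883))*(1/36838) = (-204/1169 - 6500/3883)*(1/36838) = -8390632/4539227*1/36838 = -4195316/83608022113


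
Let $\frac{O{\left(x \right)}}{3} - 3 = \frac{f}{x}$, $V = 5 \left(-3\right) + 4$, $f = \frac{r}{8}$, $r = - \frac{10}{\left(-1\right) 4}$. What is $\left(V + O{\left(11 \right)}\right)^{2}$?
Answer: $\frac{113569}{30976} \approx 3.6664$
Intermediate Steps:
$r = \frac{5}{2}$ ($r = - \frac{10}{-4} = \left(-10\right) \left(- \frac{1}{4}\right) = \frac{5}{2} \approx 2.5$)
$f = \frac{5}{16}$ ($f = \frac{5}{2 \cdot 8} = \frac{5}{2} \cdot \frac{1}{8} = \frac{5}{16} \approx 0.3125$)
$V = -11$ ($V = -15 + 4 = -11$)
$O{\left(x \right)} = 9 + \frac{15}{16 x}$ ($O{\left(x \right)} = 9 + 3 \frac{5}{16 x} = 9 + \frac{15}{16 x}$)
$\left(V + O{\left(11 \right)}\right)^{2} = \left(-11 + \left(9 + \frac{15}{16 \cdot 11}\right)\right)^{2} = \left(-11 + \left(9 + \frac{15}{16} \cdot \frac{1}{11}\right)\right)^{2} = \left(-11 + \left(9 + \frac{15}{176}\right)\right)^{2} = \left(-11 + \frac{1599}{176}\right)^{2} = \left(- \frac{337}{176}\right)^{2} = \frac{113569}{30976}$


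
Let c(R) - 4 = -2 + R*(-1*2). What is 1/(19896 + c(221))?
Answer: 1/19456 ≈ 5.1398e-5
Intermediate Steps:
c(R) = 2 - 2*R (c(R) = 4 + (-2 + R*(-1*2)) = 4 + (-2 + R*(-2)) = 4 + (-2 - 2*R) = 2 - 2*R)
1/(19896 + c(221)) = 1/(19896 + (2 - 2*221)) = 1/(19896 + (2 - 442)) = 1/(19896 - 440) = 1/19456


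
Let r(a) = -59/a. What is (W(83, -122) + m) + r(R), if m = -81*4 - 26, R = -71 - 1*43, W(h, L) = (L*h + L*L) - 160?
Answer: 484331/114 ≈ 4248.5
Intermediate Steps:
W(h, L) = -160 + L² + L*h (W(h, L) = (L*h + L²) - 160 = (L² + L*h) - 160 = -160 + L² + L*h)
R = -114 (R = -71 - 43 = -114)
m = -350 (m = -324 - 26 = -350)
(W(83, -122) + m) + r(R) = ((-160 + (-122)² - 122*83) - 350) - 59/(-114) = ((-160 + 14884 - 10126) - 350) - 59*(-1/114) = (4598 - 350) + 59/114 = 4248 + 59/114 = 484331/114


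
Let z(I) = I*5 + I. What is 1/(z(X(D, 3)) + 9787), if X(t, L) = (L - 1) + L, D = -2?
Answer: 1/9817 ≈ 0.00010186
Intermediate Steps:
X(t, L) = -1 + 2*L (X(t, L) = (-1 + L) + L = -1 + 2*L)
z(I) = 6*I (z(I) = 5*I + I = 6*I)
1/(z(X(D, 3)) + 9787) = 1/(6*(-1 + 2*3) + 9787) = 1/(6*(-1 + 6) + 9787) = 1/(6*5 + 9787) = 1/(30 + 9787) = 1/9817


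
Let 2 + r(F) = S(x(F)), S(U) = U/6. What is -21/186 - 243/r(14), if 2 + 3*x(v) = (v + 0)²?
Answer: -136147/4898 ≈ -27.796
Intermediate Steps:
x(v) = -⅔ + v²/3 (x(v) = -⅔ + (v + 0)²/3 = -⅔ + v²/3)
S(U) = U/6 (S(U) = U*(⅙) = U/6)
r(F) = -19/9 + F²/18 (r(F) = -2 + (-⅔ + F²/3)/6 = -2 + (-⅑ + F²/18) = -19/9 + F²/18)
-21/186 - 243/r(14) = -21/186 - 243/(-19/9 + (1/18)*14²) = -21*1/186 - 243/(-19/9 + (1/18)*196) = -7/62 - 243/(-19/9 + 98/9) = -7/62 - 243/79/9 = -7/62 - 243*9/79 = -7/62 - 2187/79 = -136147/4898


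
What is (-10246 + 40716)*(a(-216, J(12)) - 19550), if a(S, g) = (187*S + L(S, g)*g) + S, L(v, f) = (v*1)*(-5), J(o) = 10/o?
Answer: -1805591260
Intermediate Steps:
L(v, f) = -5*v (L(v, f) = v*(-5) = -5*v)
a(S, g) = 188*S - 5*S*g (a(S, g) = (187*S + (-5*S)*g) + S = (187*S - 5*S*g) + S = 188*S - 5*S*g)
(-10246 + 40716)*(a(-216, J(12)) - 19550) = (-10246 + 40716)*(-216*(188 - 50/12) - 19550) = 30470*(-216*(188 - 50/12) - 19550) = 30470*(-216*(188 - 5*⅚) - 19550) = 30470*(-216*(188 - 25/6) - 19550) = 30470*(-216*1103/6 - 19550) = 30470*(-39708 - 19550) = 30470*(-59258) = -1805591260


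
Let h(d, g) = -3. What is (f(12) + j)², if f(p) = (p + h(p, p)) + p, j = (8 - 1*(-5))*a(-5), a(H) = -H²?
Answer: 92416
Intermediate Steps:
j = -325 (j = (8 - 1*(-5))*(-1*(-5)²) = (8 + 5)*(-1*25) = 13*(-25) = -325)
f(p) = -3 + 2*p (f(p) = (p - 3) + p = (-3 + p) + p = -3 + 2*p)
(f(12) + j)² = ((-3 + 2*12) - 325)² = ((-3 + 24) - 325)² = (21 - 325)² = (-304)² = 92416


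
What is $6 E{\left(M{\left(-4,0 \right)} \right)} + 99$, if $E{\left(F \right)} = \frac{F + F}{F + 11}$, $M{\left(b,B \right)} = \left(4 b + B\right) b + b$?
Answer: $\frac{7749}{71} \approx 109.14$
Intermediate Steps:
$M{\left(b,B \right)} = b + b \left(B + 4 b\right)$ ($M{\left(b,B \right)} = \left(B + 4 b\right) b + b = b \left(B + 4 b\right) + b = b + b \left(B + 4 b\right)$)
$E{\left(F \right)} = \frac{2 F}{11 + F}$
$6 E{\left(M{\left(-4,0 \right)} \right)} + 99 = 6 \frac{2 \left(- 4 \left(1 + 0 + 4 \left(-4\right)\right)\right)}{11 - 4 \left(1 + 0 + 4 \left(-4\right)\right)} + 99 = 6 \frac{2 \left(- 4 \left(1 + 0 - 16\right)\right)}{11 - 4 \left(1 + 0 - 16\right)} + 99 = 6 \frac{2 \left(\left(-4\right) \left(-15\right)\right)}{11 - -60} + 99 = 6 \cdot 2 \cdot 60 \frac{1}{11 + 60} + 99 = 6 \cdot 2 \cdot 60 \cdot \frac{1}{71} + 99 = 6 \cdot \frac{120}{71} + 99 = \frac{720}{71} + 99 = \frac{7749}{71}$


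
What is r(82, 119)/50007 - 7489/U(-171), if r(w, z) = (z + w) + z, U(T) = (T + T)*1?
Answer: 124870621/5700798 ≈ 21.904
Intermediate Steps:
U(T) = 2*T (U(T) = (2*T)*1 = 2*T)
r(w, z) = w + 2*z (r(w, z) = (w + z) + z = w + 2*z)
r(82, 119)/50007 - 7489/U(-171) = (82 + 2*119)/50007 - 7489/(2*(-171)) = (82 + 238)*(1/50007) - 7489/(-342) = 320*(1/50007) - 7489*(-1/342) = 320/50007 + 7489/342 = 124870621/5700798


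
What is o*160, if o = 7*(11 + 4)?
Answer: 16800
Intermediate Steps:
o = 105 (o = 7*15 = 105)
o*160 = 105*160 = 16800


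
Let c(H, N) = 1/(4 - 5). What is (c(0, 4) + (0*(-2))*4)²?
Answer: 1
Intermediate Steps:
c(H, N) = -1 (c(H, N) = 1/(-1) = -1)
(c(0, 4) + (0*(-2))*4)² = (-1 + (0*(-2))*4)² = (-1 + 0*4)² = (-1 + 0)² = (-1)² = 1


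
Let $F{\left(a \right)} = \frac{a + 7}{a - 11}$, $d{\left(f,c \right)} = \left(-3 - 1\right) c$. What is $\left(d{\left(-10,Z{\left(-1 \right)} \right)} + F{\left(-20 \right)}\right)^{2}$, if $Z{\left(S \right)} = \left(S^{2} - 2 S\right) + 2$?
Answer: $\frac{368449}{961} \approx 383.4$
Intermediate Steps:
$Z{\left(S \right)} = 2 + S^{2} - 2 S$
$d{\left(f,c \right)} = - 4 c$
$F{\left(a \right)} = \frac{7 + a}{-11 + a}$
$\left(d{\left(-10,Z{\left(-1 \right)} \right)} + F{\left(-20 \right)}\right)^{2} = \left(- 4 \left(2 + \left(-1\right)^{2} - -2\right) + \frac{7 - 20}{-11 - 20}\right)^{2} = \left(- 4 \left(2 + 1 + 2\right) + \frac{1}{-31} \left(-13\right)\right)^{2} = \left(\left(-4\right) 5 - - \frac{13}{31}\right)^{2} = \left(-20 + \frac{13}{31}\right)^{2} = \left(- \frac{607}{31}\right)^{2} = \frac{368449}{961}$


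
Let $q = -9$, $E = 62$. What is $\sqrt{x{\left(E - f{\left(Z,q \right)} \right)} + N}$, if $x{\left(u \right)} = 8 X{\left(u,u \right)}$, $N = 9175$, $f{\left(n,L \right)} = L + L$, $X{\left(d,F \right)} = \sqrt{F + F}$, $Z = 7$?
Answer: $\sqrt{9175 + 32 \sqrt{10}} \approx 96.313$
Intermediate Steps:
$X{\left(d,F \right)} = \sqrt{2} \sqrt{F}$ ($X{\left(d,F \right)} = \sqrt{2 F} = \sqrt{2} \sqrt{F}$)
$f{\left(n,L \right)} = 2 L$
$x{\left(u \right)} = 8 \sqrt{2} \sqrt{u}$
$\sqrt{x{\left(E - f{\left(Z,q \right)} \right)} + N} = \sqrt{8 \sqrt{2} \sqrt{62 - 2 \left(-9\right)} + 9175} = \sqrt{8 \sqrt{2} \sqrt{62 - -18} + 9175} = \sqrt{8 \sqrt{2} \sqrt{62 + 18} + 9175} = \sqrt{8 \sqrt{2} \sqrt{80} + 9175} = \sqrt{8 \sqrt{2} \cdot 4 \sqrt{5} + 9175} = \sqrt{32 \sqrt{10} + 9175} = \sqrt{9175 + 32 \sqrt{10}}$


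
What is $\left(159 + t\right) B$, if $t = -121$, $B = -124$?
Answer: $-4712$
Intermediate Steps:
$\left(159 + t\right) B = \left(159 - 121\right) \left(-124\right) = 38 \left(-124\right) = -4712$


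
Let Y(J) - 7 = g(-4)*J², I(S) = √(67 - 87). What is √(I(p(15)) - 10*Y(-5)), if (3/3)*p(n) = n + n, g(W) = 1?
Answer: √(-320 + 2*I*√5) ≈ 0.125 + 17.889*I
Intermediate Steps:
p(n) = 2*n (p(n) = n + n = 2*n)
I(S) = 2*I*√5 (I(S) = √(-20) = 2*I*√5)
Y(J) = 7 + J² (Y(J) = 7 + 1*J² = 7 + J²)
√(I(p(15)) - 10*Y(-5)) = √(2*I*√5 - 10*(7 + (-5)²)) = √(2*I*√5 - 10*(7 + 25)) = √(2*I*√5 - 10*32) = √(2*I*√5 - 320) = √(-320 + 2*I*√5)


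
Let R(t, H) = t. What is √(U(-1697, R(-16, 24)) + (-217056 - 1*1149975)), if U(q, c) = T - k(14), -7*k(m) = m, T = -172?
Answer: I*√1367201 ≈ 1169.3*I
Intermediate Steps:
k(m) = -m/7
U(q, c) = -170 (U(q, c) = -172 - (-1)*14/7 = -172 - 1*(-2) = -172 + 2 = -170)
√(U(-1697, R(-16, 24)) + (-217056 - 1*1149975)) = √(-170 + (-217056 - 1*1149975)) = √(-170 + (-217056 - 1149975)) = √(-170 - 1367031) = √(-1367201) = I*√1367201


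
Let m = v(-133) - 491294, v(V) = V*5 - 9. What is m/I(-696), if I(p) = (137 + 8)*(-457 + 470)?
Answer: -491968/1885 ≈ -260.99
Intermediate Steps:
v(V) = -9 + 5*V (v(V) = 5*V - 9 = -9 + 5*V)
I(p) = 1885 (I(p) = 145*13 = 1885)
m = -491968 (m = (-9 + 5*(-133)) - 491294 = (-9 - 665) - 491294 = -674 - 491294 = -491968)
m/I(-696) = -491968/1885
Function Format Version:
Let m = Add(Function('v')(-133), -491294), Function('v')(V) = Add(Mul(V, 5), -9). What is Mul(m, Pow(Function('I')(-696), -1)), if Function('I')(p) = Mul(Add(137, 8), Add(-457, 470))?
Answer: Rational(-491968, 1885) ≈ -260.99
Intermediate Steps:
Function('v')(V) = Add(-9, Mul(5, V)) (Function('v')(V) = Add(Mul(5, V), -9) = Add(-9, Mul(5, V)))
Function('I')(p) = 1885 (Function('I')(p) = Mul(145, 13) = 1885)
m = -491968 (m = Add(Add(-9, Mul(5, -133)), -491294) = Add(Add(-9, -665), -491294) = Add(-674, -491294) = -491968)
Mul(m, Pow(Function('I')(-696), -1)) = Mul(-491968, Pow(1885, -1)) = Mul(-491968, Rational(1, 1885)) = Rational(-491968, 1885)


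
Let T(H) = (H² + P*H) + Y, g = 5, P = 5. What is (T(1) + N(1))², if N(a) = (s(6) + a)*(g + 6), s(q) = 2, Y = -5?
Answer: 1156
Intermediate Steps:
T(H) = -5 + H² + 5*H (T(H) = (H² + 5*H) - 5 = -5 + H² + 5*H)
N(a) = 22 + 11*a (N(a) = (2 + a)*(5 + 6) = (2 + a)*11 = 22 + 11*a)
(T(1) + N(1))² = ((-5 + 1² + 5*1) + (22 + 11*1))² = ((-5 + 1 + 5) + (22 + 11))² = (1 + 33)² = 34² = 1156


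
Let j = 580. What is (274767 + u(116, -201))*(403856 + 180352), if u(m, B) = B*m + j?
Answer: 147238526448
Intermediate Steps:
u(m, B) = 580 + B*m (u(m, B) = B*m + 580 = 580 + B*m)
(274767 + u(116, -201))*(403856 + 180352) = (274767 + (580 - 201*116))*(403856 + 180352) = (274767 + (580 - 23316))*584208 = (274767 - 22736)*584208 = 252031*584208 = 147238526448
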